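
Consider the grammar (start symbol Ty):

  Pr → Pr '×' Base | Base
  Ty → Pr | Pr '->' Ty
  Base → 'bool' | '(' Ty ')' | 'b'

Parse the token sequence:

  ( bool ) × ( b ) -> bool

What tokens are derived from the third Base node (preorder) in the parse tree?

[Ty [Pr [Pr [Base ( [Ty [Pr [Base bool]]] )]] × [Base ( [Ty [Pr [Base b]]] )]] -> [Ty [Pr [Base bool]]]]

( b )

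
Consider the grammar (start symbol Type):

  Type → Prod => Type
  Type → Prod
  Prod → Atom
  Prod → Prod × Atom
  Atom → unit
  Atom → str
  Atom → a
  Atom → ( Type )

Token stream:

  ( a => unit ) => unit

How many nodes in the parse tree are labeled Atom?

[Type [Prod [Atom ( [Type [Prod [Atom a]] => [Type [Prod [Atom unit]]]] )]] => [Type [Prod [Atom unit]]]]

4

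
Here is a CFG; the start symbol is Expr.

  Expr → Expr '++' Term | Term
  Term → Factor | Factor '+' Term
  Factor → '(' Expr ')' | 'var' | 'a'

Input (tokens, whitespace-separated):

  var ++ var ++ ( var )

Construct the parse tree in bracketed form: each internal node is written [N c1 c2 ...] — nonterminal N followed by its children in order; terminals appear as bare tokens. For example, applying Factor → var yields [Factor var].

Expr
Expr ++ Term
Expr ++ Term ++ Term
Term ++ Term ++ Term
Factor ++ Term ++ Term
var ++ Term ++ Term
var ++ Factor ++ Term
var ++ var ++ Term
var ++ var ++ Factor
var ++ var ++ ( Expr )
var ++ var ++ ( Term )
var ++ var ++ ( Factor )
var ++ var ++ ( var )

[Expr [Expr [Expr [Term [Factor var]]] ++ [Term [Factor var]]] ++ [Term [Factor ( [Expr [Term [Factor var]]] )]]]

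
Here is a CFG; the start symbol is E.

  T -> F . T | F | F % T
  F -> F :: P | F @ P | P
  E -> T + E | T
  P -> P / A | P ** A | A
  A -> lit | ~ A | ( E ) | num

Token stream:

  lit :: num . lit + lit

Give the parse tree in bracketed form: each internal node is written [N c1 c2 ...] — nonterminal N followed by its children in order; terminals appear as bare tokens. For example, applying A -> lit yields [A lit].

E
T + E
F . T + E
F :: P . T + E
P :: P . T + E
A :: P . T + E
lit :: P . T + E
lit :: A . T + E
lit :: num . T + E
lit :: num . F + E
lit :: num . P + E
lit :: num . A + E
lit :: num . lit + E
lit :: num . lit + T
lit :: num . lit + F
lit :: num . lit + P
lit :: num . lit + A
lit :: num . lit + lit

[E [T [F [F [P [A lit]]] :: [P [A num]]] . [T [F [P [A lit]]]]] + [E [T [F [P [A lit]]]]]]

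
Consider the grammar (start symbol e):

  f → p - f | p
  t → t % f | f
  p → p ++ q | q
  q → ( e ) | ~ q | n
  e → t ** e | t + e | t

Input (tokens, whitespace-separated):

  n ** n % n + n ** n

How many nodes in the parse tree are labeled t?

5

[e [t [f [p [q n]]]] ** [e [t [t [f [p [q n]]]] % [f [p [q n]]]] + [e [t [f [p [q n]]]] ** [e [t [f [p [q n]]]]]]]]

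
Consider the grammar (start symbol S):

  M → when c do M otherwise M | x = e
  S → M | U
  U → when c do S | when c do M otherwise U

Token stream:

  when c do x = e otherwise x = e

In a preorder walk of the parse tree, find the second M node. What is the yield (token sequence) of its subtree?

[S [M when c do [M x = e] otherwise [M x = e]]]

x = e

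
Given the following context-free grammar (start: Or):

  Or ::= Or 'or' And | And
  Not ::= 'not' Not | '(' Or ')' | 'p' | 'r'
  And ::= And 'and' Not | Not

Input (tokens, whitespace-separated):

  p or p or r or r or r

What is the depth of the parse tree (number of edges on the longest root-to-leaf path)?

7

[Or [Or [Or [Or [Or [And [Not p]]] or [And [Not p]]] or [And [Not r]]] or [And [Not r]]] or [And [Not r]]]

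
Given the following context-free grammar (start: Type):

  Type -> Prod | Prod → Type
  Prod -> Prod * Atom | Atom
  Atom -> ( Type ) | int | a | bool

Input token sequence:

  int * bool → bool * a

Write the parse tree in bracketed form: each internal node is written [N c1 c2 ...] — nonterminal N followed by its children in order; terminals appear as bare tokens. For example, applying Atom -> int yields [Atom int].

Type
Prod → Type
Prod * Atom → Type
Atom * Atom → Type
int * Atom → Type
int * bool → Type
int * bool → Prod
int * bool → Prod * Atom
int * bool → Atom * Atom
int * bool → bool * Atom
int * bool → bool * a

[Type [Prod [Prod [Atom int]] * [Atom bool]] → [Type [Prod [Prod [Atom bool]] * [Atom a]]]]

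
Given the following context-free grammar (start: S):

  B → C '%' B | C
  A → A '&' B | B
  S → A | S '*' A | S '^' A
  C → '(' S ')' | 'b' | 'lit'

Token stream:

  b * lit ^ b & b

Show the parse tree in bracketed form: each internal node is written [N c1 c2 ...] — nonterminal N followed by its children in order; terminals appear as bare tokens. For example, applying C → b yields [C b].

S
S ^ A
S * A ^ A
A * A ^ A
B * A ^ A
C * A ^ A
b * A ^ A
b * B ^ A
b * C ^ A
b * lit ^ A
b * lit ^ A & B
b * lit ^ B & B
b * lit ^ C & B
b * lit ^ b & B
b * lit ^ b & C
b * lit ^ b & b

[S [S [S [A [B [C b]]]] * [A [B [C lit]]]] ^ [A [A [B [C b]]] & [B [C b]]]]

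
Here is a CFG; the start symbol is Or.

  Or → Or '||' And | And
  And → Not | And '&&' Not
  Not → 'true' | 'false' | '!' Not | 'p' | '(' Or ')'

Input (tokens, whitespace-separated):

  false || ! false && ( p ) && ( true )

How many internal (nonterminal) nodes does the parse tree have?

[Or [Or [And [Not false]]] || [And [And [And [Not ! [Not false]]] && [Not ( [Or [And [Not p]]] )]] && [Not ( [Or [And [Not true]]] )]]]

17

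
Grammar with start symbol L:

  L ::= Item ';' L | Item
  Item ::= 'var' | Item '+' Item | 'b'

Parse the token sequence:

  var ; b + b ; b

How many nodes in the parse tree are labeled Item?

[L [Item var] ; [L [Item [Item b] + [Item b]] ; [L [Item b]]]]

5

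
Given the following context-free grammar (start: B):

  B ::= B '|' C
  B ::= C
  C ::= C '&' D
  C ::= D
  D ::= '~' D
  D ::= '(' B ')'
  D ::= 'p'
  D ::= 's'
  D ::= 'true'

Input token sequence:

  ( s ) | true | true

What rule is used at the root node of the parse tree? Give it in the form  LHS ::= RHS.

B ::= B '|' C

[B [B [B [C [D ( [B [C [D s]]] )]]] | [C [D true]]] | [C [D true]]]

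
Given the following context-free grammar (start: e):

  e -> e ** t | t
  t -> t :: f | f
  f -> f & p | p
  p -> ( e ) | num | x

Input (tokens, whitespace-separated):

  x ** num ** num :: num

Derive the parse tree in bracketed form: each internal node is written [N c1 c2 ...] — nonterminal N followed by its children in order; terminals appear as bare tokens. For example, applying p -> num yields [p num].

[e [e [e [t [f [p x]]]] ** [t [f [p num]]]] ** [t [t [f [p num]]] :: [f [p num]]]]

e
e ** t
e ** t ** t
t ** t ** t
f ** t ** t
p ** t ** t
x ** t ** t
x ** f ** t
x ** p ** t
x ** num ** t
x ** num ** t :: f
x ** num ** f :: f
x ** num ** p :: f
x ** num ** num :: f
x ** num ** num :: p
x ** num ** num :: num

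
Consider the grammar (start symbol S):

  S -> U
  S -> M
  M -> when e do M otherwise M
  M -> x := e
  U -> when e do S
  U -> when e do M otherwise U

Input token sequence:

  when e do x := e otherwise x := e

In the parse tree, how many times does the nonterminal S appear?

1

[S [M when e do [M x := e] otherwise [M x := e]]]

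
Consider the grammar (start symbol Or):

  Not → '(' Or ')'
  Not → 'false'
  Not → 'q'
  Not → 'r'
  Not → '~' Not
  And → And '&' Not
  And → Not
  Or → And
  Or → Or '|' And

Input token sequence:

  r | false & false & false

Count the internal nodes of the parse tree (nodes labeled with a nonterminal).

10

[Or [Or [And [Not r]]] | [And [And [And [Not false]] & [Not false]] & [Not false]]]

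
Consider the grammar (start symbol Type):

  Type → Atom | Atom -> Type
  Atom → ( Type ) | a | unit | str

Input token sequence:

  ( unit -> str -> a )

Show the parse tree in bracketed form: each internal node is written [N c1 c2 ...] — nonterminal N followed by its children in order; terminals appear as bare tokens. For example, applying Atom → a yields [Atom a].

Type
Atom
( Type )
( Atom -> Type )
( unit -> Type )
( unit -> Atom -> Type )
( unit -> str -> Type )
( unit -> str -> Atom )
( unit -> str -> a )

[Type [Atom ( [Type [Atom unit] -> [Type [Atom str] -> [Type [Atom a]]]] )]]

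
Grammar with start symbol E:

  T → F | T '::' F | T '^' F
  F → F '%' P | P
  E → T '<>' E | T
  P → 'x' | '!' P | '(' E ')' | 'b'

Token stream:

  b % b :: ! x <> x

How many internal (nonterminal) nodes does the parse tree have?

14

[E [T [T [F [F [P b]] % [P b]]] :: [F [P ! [P x]]]] <> [E [T [F [P x]]]]]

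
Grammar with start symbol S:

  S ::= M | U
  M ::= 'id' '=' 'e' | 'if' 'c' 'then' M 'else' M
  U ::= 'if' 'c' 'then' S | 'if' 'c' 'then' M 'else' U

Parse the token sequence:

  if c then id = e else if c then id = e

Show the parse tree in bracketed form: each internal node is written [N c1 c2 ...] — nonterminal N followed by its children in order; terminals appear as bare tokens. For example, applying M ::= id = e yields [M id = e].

[S [U if c then [M id = e] else [U if c then [S [M id = e]]]]]

S
U
if c then M else U
if c then id = e else U
if c then id = e else if c then S
if c then id = e else if c then M
if c then id = e else if c then id = e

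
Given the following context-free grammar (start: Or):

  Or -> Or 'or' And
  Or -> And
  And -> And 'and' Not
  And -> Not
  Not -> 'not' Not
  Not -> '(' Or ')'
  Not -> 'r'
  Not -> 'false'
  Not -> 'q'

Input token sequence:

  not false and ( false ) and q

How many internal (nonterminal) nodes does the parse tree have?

[Or [And [And [And [Not not [Not false]]] and [Not ( [Or [And [Not false]]] )]] and [Not q]]]

11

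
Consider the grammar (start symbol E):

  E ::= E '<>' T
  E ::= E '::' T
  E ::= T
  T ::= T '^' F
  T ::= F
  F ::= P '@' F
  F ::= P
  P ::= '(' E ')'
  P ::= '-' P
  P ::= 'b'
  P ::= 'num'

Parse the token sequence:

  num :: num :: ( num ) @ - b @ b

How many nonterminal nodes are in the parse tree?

21

[E [E [E [T [F [P num]]]] :: [T [F [P num]]]] :: [T [F [P ( [E [T [F [P num]]]] )] @ [F [P - [P b]] @ [F [P b]]]]]]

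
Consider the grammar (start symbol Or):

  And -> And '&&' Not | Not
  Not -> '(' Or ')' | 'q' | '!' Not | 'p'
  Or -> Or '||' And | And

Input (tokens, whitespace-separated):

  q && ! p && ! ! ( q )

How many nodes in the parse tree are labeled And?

4

[Or [And [And [And [Not q]] && [Not ! [Not p]]] && [Not ! [Not ! [Not ( [Or [And [Not q]]] )]]]]]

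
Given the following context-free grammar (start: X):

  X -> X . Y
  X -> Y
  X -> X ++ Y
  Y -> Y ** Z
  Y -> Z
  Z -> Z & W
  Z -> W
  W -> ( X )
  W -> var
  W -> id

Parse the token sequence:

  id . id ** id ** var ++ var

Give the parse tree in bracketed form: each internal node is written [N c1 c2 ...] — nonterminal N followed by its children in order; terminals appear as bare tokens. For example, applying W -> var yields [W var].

[X [X [X [Y [Z [W id]]]] . [Y [Y [Y [Z [W id]]] ** [Z [W id]]] ** [Z [W var]]]] ++ [Y [Z [W var]]]]

X
X ++ Y
X . Y ++ Y
Y . Y ++ Y
Z . Y ++ Y
W . Y ++ Y
id . Y ++ Y
id . Y ** Z ++ Y
id . Y ** Z ** Z ++ Y
id . Z ** Z ** Z ++ Y
id . W ** Z ** Z ++ Y
id . id ** Z ** Z ++ Y
id . id ** W ** Z ++ Y
id . id ** id ** Z ++ Y
id . id ** id ** W ++ Y
id . id ** id ** var ++ Y
id . id ** id ** var ++ Z
id . id ** id ** var ++ W
id . id ** id ** var ++ var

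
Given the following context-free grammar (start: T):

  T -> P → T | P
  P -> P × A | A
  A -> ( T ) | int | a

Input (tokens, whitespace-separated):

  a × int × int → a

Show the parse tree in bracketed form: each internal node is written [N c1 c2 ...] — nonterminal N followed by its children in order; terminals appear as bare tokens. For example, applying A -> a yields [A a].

[T [P [P [P [A a]] × [A int]] × [A int]] → [T [P [A a]]]]

T
P → T
P × A → T
P × A × A → T
A × A × A → T
a × A × A → T
a × int × A → T
a × int × int → T
a × int × int → P
a × int × int → A
a × int × int → a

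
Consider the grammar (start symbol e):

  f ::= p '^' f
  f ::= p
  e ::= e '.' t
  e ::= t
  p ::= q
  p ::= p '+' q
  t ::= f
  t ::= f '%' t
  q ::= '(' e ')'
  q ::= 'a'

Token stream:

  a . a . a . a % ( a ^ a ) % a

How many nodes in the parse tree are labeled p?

[e [e [e [e [t [f [p [q a]]]]] . [t [f [p [q a]]]]] . [t [f [p [q a]]]]] . [t [f [p [q a]]] % [t [f [p [q ( [e [t [f [p [q a]] ^ [f [p [q a]]]]]] )]]] % [t [f [p [q a]]]]]]]

8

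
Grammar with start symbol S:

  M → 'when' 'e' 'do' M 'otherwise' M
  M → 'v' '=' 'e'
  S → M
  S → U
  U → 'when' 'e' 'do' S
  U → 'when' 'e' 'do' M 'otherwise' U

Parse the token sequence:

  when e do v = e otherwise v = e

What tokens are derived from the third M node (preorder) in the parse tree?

v = e

[S [M when e do [M v = e] otherwise [M v = e]]]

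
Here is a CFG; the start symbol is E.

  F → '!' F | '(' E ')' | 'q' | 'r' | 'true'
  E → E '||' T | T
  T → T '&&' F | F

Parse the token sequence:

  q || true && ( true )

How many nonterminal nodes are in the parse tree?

[E [E [T [F q]]] || [T [T [F true]] && [F ( [E [T [F true]]] )]]]

11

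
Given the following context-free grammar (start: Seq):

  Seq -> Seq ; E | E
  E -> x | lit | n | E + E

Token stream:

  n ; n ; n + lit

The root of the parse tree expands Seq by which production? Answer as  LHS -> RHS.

[Seq [Seq [Seq [E n]] ; [E n]] ; [E [E n] + [E lit]]]

Seq -> Seq ; E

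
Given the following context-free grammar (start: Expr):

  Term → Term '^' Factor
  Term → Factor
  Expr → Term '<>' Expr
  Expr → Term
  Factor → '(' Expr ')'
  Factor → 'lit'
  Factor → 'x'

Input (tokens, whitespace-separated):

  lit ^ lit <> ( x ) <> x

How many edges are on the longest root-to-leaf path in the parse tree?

7

[Expr [Term [Term [Factor lit]] ^ [Factor lit]] <> [Expr [Term [Factor ( [Expr [Term [Factor x]]] )]] <> [Expr [Term [Factor x]]]]]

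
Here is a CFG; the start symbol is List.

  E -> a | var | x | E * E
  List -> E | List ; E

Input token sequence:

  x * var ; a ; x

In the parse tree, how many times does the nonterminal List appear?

3

[List [List [List [E [E x] * [E var]]] ; [E a]] ; [E x]]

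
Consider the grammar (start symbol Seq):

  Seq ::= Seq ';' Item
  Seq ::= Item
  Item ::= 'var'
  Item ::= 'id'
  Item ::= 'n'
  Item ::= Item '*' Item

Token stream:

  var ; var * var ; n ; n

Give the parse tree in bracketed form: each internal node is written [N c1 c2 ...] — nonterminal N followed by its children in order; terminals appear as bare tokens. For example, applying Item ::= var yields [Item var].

[Seq [Seq [Seq [Seq [Item var]] ; [Item [Item var] * [Item var]]] ; [Item n]] ; [Item n]]

Seq
Seq ; Item
Seq ; Item ; Item
Seq ; Item ; Item ; Item
Item ; Item ; Item ; Item
var ; Item ; Item ; Item
var ; Item * Item ; Item ; Item
var ; var * Item ; Item ; Item
var ; var * var ; Item ; Item
var ; var * var ; n ; Item
var ; var * var ; n ; n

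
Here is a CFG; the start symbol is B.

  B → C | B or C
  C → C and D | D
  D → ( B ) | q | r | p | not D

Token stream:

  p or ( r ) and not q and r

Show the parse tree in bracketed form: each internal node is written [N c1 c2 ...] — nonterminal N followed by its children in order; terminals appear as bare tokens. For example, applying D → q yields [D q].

B
B or C
C or C
D or C
p or C
p or C and D
p or C and D and D
p or D and D and D
p or ( B ) and D and D
p or ( C ) and D and D
p or ( D ) and D and D
p or ( r ) and D and D
p or ( r ) and not D and D
p or ( r ) and not q and D
p or ( r ) and not q and r

[B [B [C [D p]]] or [C [C [C [D ( [B [C [D r]]] )]] and [D not [D q]]] and [D r]]]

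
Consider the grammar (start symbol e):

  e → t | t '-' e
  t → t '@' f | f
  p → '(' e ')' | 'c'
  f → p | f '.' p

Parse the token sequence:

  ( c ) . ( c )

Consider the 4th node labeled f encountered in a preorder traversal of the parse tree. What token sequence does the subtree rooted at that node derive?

[e [t [f [f [p ( [e [t [f [p c]]]] )]] . [p ( [e [t [f [p c]]]] )]]]]

c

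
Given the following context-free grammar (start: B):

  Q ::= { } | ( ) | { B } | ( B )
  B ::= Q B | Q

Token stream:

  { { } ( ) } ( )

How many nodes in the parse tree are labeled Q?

4

[B [Q { [B [Q { }] [B [Q ( )]]] }] [B [Q ( )]]]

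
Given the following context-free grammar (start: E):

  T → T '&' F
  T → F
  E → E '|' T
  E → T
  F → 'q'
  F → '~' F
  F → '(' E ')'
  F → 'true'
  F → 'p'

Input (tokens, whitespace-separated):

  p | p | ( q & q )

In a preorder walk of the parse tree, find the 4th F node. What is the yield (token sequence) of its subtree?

q

[E [E [E [T [F p]]] | [T [F p]]] | [T [F ( [E [T [T [F q]] & [F q]]] )]]]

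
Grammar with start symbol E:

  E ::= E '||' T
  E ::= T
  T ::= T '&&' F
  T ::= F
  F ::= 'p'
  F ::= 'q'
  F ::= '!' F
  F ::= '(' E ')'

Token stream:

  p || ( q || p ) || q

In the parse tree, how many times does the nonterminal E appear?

5

[E [E [E [T [F p]]] || [T [F ( [E [E [T [F q]]] || [T [F p]]] )]]] || [T [F q]]]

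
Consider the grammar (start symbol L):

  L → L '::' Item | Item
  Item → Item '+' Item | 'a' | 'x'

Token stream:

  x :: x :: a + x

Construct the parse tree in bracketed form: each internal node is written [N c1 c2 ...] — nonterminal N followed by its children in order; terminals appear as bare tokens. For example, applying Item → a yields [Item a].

L
L :: Item
L :: Item :: Item
Item :: Item :: Item
x :: Item :: Item
x :: x :: Item
x :: x :: Item + Item
x :: x :: a + Item
x :: x :: a + x

[L [L [L [Item x]] :: [Item x]] :: [Item [Item a] + [Item x]]]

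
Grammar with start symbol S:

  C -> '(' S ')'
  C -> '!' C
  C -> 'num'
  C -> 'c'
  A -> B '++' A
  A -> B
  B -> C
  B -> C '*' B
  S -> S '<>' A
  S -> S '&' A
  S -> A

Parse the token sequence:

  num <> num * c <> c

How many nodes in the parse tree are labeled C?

[S [S [S [A [B [C num]]]] <> [A [B [C num] * [B [C c]]]]] <> [A [B [C c]]]]

4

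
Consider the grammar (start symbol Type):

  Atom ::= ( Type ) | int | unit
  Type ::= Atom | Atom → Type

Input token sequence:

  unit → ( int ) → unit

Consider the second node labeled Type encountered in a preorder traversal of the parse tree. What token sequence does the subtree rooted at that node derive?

( int ) → unit

[Type [Atom unit] → [Type [Atom ( [Type [Atom int]] )] → [Type [Atom unit]]]]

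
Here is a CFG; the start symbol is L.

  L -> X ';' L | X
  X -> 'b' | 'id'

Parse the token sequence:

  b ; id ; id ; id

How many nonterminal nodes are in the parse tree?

8

[L [X b] ; [L [X id] ; [L [X id] ; [L [X id]]]]]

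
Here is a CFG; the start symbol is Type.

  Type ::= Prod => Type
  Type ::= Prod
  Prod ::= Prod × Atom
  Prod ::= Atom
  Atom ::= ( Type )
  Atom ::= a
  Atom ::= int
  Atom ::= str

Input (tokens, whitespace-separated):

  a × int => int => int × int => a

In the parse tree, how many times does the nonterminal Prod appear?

[Type [Prod [Prod [Atom a]] × [Atom int]] => [Type [Prod [Atom int]] => [Type [Prod [Prod [Atom int]] × [Atom int]] => [Type [Prod [Atom a]]]]]]

6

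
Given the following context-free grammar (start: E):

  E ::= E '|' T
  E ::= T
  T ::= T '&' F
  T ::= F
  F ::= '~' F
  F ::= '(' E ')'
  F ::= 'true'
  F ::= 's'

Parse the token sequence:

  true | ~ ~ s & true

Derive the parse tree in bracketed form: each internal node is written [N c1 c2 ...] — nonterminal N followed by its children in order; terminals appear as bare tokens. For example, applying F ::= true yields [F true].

[E [E [T [F true]]] | [T [T [F ~ [F ~ [F s]]]] & [F true]]]

E
E | T
T | T
F | T
true | T
true | T & F
true | F & F
true | ~ F & F
true | ~ ~ F & F
true | ~ ~ s & F
true | ~ ~ s & true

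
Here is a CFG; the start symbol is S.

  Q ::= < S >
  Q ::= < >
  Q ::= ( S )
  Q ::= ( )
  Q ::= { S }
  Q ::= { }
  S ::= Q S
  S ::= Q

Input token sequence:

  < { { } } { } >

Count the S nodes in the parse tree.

[S [Q < [S [Q { [S [Q { }]] }] [S [Q { }]]] >]]

4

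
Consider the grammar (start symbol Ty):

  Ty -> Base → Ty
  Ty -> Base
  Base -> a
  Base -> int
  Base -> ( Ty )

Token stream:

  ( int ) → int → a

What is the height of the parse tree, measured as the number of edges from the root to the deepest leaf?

[Ty [Base ( [Ty [Base int]] )] → [Ty [Base int] → [Ty [Base a]]]]

4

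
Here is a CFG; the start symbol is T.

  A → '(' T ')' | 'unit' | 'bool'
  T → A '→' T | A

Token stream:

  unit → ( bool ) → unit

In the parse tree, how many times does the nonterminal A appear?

4

[T [A unit] → [T [A ( [T [A bool]] )] → [T [A unit]]]]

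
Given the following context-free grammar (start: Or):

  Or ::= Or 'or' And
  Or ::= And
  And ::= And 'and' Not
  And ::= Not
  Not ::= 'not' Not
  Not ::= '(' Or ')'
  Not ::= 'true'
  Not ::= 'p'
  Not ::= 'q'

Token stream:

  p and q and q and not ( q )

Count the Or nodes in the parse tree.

[Or [And [And [And [And [Not p]] and [Not q]] and [Not q]] and [Not not [Not ( [Or [And [Not q]]] )]]]]

2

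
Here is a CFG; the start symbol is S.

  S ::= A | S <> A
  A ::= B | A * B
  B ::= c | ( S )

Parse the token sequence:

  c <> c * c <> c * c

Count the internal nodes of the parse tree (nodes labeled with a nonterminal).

13

[S [S [S [A [B c]]] <> [A [A [B c]] * [B c]]] <> [A [A [B c]] * [B c]]]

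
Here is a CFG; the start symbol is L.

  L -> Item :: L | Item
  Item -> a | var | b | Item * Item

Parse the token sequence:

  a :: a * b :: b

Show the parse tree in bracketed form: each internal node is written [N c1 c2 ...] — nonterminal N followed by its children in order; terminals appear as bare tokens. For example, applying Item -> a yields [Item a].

L
Item :: L
a :: L
a :: Item :: L
a :: Item * Item :: L
a :: a * Item :: L
a :: a * b :: L
a :: a * b :: Item
a :: a * b :: b

[L [Item a] :: [L [Item [Item a] * [Item b]] :: [L [Item b]]]]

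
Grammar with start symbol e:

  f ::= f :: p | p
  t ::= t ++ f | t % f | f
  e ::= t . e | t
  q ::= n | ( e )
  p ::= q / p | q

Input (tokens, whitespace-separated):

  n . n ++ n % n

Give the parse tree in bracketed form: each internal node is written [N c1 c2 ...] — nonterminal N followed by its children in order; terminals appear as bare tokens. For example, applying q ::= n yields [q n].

e
t . e
f . e
p . e
q . e
n . e
n . t
n . t % f
n . t ++ f % f
n . f ++ f % f
n . p ++ f % f
n . q ++ f % f
n . n ++ f % f
n . n ++ p % f
n . n ++ q % f
n . n ++ n % f
n . n ++ n % p
n . n ++ n % q
n . n ++ n % n

[e [t [f [p [q n]]]] . [e [t [t [t [f [p [q n]]]] ++ [f [p [q n]]]] % [f [p [q n]]]]]]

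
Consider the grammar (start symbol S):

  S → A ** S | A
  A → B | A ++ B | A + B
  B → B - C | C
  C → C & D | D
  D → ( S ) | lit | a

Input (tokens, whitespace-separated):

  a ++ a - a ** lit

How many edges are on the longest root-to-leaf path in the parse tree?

[S [A [A [B [C [D a]]]] ++ [B [B [C [D a]]] - [C [D a]]]] ** [S [A [B [C [D lit]]]]]]

6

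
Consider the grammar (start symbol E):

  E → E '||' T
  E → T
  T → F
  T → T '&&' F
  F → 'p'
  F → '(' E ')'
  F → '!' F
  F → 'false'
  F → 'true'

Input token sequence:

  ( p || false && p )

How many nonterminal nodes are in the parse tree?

[E [T [F ( [E [E [T [F p]]] || [T [T [F false]] && [F p]]] )]]]

11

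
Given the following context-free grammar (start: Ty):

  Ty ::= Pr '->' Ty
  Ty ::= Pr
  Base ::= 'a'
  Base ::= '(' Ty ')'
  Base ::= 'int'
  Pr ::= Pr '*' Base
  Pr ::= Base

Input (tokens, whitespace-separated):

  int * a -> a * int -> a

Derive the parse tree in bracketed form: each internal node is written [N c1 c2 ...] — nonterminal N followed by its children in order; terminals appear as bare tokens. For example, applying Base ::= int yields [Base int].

[Ty [Pr [Pr [Base int]] * [Base a]] -> [Ty [Pr [Pr [Base a]] * [Base int]] -> [Ty [Pr [Base a]]]]]

Ty
Pr -> Ty
Pr * Base -> Ty
Base * Base -> Ty
int * Base -> Ty
int * a -> Ty
int * a -> Pr -> Ty
int * a -> Pr * Base -> Ty
int * a -> Base * Base -> Ty
int * a -> a * Base -> Ty
int * a -> a * int -> Ty
int * a -> a * int -> Pr
int * a -> a * int -> Base
int * a -> a * int -> a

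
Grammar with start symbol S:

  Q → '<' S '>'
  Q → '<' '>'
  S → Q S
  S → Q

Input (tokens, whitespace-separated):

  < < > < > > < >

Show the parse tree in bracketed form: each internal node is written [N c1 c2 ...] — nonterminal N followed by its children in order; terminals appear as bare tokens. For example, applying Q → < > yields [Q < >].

S
Q S
< S > S
< Q S > S
< < > S > S
< < > Q > S
< < > < > > S
< < > < > > Q
< < > < > > < >

[S [Q < [S [Q < >] [S [Q < >]]] >] [S [Q < >]]]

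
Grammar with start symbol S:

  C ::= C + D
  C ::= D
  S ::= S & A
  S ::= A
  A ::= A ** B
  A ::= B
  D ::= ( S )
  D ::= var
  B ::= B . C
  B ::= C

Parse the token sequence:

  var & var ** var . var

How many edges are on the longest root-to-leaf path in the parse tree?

[S [S [A [B [C [D var]]]]] & [A [A [B [C [D var]]]] ** [B [B [C [D var]]] . [C [D var]]]]]

6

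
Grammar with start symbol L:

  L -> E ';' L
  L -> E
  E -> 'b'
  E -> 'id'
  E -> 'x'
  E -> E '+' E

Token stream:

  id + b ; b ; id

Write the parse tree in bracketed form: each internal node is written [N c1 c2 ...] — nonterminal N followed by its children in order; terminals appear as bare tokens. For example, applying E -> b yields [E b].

L
E ; L
E + E ; L
id + E ; L
id + b ; L
id + b ; E ; L
id + b ; b ; L
id + b ; b ; E
id + b ; b ; id

[L [E [E id] + [E b]] ; [L [E b] ; [L [E id]]]]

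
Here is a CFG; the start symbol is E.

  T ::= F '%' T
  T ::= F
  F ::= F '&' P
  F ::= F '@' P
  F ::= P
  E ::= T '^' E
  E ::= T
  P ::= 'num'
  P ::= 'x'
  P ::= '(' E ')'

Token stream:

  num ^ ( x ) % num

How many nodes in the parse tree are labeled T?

[E [T [F [P num]]] ^ [E [T [F [P ( [E [T [F [P x]]]] )]] % [T [F [P num]]]]]]

4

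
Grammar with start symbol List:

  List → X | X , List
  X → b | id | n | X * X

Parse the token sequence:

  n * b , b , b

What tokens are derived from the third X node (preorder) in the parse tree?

[List [X [X n] * [X b]] , [List [X b] , [List [X b]]]]

b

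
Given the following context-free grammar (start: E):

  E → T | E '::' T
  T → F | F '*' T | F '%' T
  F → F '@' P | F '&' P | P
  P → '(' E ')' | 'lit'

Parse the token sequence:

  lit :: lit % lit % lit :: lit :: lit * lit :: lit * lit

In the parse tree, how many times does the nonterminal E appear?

5

[E [E [E [E [E [T [F [P lit]]]] :: [T [F [P lit]] % [T [F [P lit]] % [T [F [P lit]]]]]] :: [T [F [P lit]]]] :: [T [F [P lit]] * [T [F [P lit]]]]] :: [T [F [P lit]] * [T [F [P lit]]]]]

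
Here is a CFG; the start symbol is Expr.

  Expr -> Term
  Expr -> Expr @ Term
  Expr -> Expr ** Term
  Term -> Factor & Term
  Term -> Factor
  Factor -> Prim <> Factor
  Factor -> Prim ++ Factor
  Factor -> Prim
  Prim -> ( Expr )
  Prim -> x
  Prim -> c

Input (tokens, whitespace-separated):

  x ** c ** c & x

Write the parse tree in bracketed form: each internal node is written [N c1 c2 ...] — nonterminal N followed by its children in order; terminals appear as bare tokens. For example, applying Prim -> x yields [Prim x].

[Expr [Expr [Expr [Term [Factor [Prim x]]]] ** [Term [Factor [Prim c]]]] ** [Term [Factor [Prim c]] & [Term [Factor [Prim x]]]]]

Expr
Expr ** Term
Expr ** Term ** Term
Term ** Term ** Term
Factor ** Term ** Term
Prim ** Term ** Term
x ** Term ** Term
x ** Factor ** Term
x ** Prim ** Term
x ** c ** Term
x ** c ** Factor & Term
x ** c ** Prim & Term
x ** c ** c & Term
x ** c ** c & Factor
x ** c ** c & Prim
x ** c ** c & x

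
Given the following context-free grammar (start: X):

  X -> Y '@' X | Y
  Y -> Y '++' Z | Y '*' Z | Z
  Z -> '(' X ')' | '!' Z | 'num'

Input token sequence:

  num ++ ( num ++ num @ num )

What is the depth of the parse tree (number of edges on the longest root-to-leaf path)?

[X [Y [Y [Z num]] ++ [Z ( [X [Y [Y [Z num]] ++ [Z num]] @ [X [Y [Z num]]]] )]]]

7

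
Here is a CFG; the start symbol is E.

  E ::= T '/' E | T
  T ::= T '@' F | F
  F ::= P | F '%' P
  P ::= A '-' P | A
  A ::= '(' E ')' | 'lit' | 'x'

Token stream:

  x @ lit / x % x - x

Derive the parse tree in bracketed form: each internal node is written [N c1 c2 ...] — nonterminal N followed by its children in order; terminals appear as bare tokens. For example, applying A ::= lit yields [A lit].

E
T / E
T @ F / E
F @ F / E
P @ F / E
A @ F / E
x @ F / E
x @ P / E
x @ A / E
x @ lit / E
x @ lit / T
x @ lit / F
x @ lit / F % P
x @ lit / P % P
x @ lit / A % P
x @ lit / x % P
x @ lit / x % A - P
x @ lit / x % x - P
x @ lit / x % x - A
x @ lit / x % x - x

[E [T [T [F [P [A x]]]] @ [F [P [A lit]]]] / [E [T [F [F [P [A x]]] % [P [A x] - [P [A x]]]]]]]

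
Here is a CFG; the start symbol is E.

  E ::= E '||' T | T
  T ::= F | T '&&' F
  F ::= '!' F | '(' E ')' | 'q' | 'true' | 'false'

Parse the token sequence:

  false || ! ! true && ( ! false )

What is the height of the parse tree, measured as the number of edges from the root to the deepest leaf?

[E [E [T [F false]]] || [T [T [F ! [F ! [F true]]]] && [F ( [E [T [F ! [F false]]]] )]]]

7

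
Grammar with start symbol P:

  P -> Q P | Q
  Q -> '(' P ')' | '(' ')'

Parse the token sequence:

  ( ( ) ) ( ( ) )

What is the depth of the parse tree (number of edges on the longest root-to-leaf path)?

[P [Q ( [P [Q ( )]] )] [P [Q ( [P [Q ( )]] )]]]

5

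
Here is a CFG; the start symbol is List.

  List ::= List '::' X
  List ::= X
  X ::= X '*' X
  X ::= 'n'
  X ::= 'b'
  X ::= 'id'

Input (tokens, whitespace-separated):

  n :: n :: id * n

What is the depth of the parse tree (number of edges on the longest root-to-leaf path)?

4

[List [List [List [X n]] :: [X n]] :: [X [X id] * [X n]]]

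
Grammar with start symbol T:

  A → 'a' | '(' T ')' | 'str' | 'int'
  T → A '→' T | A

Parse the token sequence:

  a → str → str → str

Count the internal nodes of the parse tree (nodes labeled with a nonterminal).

[T [A a] → [T [A str] → [T [A str] → [T [A str]]]]]

8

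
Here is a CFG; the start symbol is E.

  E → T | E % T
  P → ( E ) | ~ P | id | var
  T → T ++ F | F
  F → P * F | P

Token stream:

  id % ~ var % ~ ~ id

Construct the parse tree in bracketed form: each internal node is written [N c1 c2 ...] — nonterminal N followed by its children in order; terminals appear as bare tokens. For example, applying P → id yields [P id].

[E [E [E [T [F [P id]]]] % [T [F [P ~ [P var]]]]] % [T [F [P ~ [P ~ [P id]]]]]]

E
E % T
E % T % T
T % T % T
F % T % T
P % T % T
id % T % T
id % F % T
id % P % T
id % ~ P % T
id % ~ var % T
id % ~ var % F
id % ~ var % P
id % ~ var % ~ P
id % ~ var % ~ ~ P
id % ~ var % ~ ~ id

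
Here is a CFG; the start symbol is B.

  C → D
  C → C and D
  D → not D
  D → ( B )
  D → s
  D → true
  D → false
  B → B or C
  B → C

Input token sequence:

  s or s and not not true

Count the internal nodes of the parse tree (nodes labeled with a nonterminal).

10

[B [B [C [D s]]] or [C [C [D s]] and [D not [D not [D true]]]]]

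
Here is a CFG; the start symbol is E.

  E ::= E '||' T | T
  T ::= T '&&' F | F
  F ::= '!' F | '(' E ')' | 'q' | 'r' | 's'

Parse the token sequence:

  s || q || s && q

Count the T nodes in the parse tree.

4

[E [E [E [T [F s]]] || [T [F q]]] || [T [T [F s]] && [F q]]]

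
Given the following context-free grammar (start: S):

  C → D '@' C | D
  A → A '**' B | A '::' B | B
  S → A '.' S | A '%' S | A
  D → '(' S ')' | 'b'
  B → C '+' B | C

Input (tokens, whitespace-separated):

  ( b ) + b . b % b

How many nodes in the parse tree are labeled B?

5

[S [A [B [C [D ( [S [A [B [C [D b]]]]] )]] + [B [C [D b]]]]] . [S [A [B [C [D b]]]] % [S [A [B [C [D b]]]]]]]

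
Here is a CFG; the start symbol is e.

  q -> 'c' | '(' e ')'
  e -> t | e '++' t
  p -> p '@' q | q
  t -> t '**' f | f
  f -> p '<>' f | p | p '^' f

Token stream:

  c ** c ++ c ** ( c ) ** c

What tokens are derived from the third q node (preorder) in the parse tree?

c

[e [e [t [t [f [p [q c]]]] ** [f [p [q c]]]]] ++ [t [t [t [f [p [q c]]]] ** [f [p [q ( [e [t [f [p [q c]]]]] )]]]] ** [f [p [q c]]]]]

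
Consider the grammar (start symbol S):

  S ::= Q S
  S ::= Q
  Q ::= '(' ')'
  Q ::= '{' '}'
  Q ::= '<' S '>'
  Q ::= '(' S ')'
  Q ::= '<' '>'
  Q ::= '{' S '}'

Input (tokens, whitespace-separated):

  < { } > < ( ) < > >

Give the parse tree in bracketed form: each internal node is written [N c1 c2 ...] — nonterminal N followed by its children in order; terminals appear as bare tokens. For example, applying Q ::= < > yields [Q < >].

[S [Q < [S [Q { }]] >] [S [Q < [S [Q ( )] [S [Q < >]]] >]]]

S
Q S
< S > S
< Q > S
< { } > S
< { } > Q
< { } > < S >
< { } > < Q S >
< { } > < ( ) S >
< { } > < ( ) Q >
< { } > < ( ) < > >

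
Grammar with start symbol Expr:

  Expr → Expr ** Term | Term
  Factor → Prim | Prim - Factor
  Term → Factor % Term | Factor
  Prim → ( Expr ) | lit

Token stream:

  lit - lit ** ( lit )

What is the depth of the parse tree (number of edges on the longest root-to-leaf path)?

8

[Expr [Expr [Term [Factor [Prim lit] - [Factor [Prim lit]]]]] ** [Term [Factor [Prim ( [Expr [Term [Factor [Prim lit]]]] )]]]]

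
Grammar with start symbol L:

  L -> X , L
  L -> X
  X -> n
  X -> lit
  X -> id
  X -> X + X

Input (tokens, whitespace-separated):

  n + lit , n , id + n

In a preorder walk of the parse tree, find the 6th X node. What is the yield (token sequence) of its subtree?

id

[L [X [X n] + [X lit]] , [L [X n] , [L [X [X id] + [X n]]]]]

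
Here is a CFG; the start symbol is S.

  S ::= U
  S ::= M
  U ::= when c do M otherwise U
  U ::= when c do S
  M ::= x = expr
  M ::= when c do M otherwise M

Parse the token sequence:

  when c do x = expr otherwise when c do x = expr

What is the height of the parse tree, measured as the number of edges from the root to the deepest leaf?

5

[S [U when c do [M x = expr] otherwise [U when c do [S [M x = expr]]]]]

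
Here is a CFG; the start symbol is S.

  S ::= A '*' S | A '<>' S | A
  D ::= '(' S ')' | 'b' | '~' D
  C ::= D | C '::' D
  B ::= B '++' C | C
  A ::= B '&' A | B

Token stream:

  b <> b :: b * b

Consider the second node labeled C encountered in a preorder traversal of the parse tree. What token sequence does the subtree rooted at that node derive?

[S [A [B [C [D b]]]] <> [S [A [B [C [C [D b]] :: [D b]]]] * [S [A [B [C [D b]]]]]]]

b :: b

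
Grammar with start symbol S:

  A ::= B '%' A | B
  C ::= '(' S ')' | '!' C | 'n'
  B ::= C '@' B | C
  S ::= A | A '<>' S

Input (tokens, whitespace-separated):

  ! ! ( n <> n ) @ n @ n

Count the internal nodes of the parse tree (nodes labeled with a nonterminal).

18

[S [A [B [C ! [C ! [C ( [S [A [B [C n]]] <> [S [A [B [C n]]]]] )]]] @ [B [C n] @ [B [C n]]]]]]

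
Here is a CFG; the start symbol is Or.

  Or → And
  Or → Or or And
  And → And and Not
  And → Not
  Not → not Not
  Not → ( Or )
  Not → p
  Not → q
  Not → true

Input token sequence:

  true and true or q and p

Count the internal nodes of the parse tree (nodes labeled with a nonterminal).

10

[Or [Or [And [And [Not true]] and [Not true]]] or [And [And [Not q]] and [Not p]]]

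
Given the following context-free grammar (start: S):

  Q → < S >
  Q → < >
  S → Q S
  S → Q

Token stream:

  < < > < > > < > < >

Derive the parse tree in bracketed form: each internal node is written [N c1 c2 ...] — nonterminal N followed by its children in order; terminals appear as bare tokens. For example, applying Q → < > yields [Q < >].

[S [Q < [S [Q < >] [S [Q < >]]] >] [S [Q < >] [S [Q < >]]]]

S
Q S
< S > S
< Q S > S
< < > S > S
< < > Q > S
< < > < > > S
< < > < > > Q S
< < > < > > < > S
< < > < > > < > Q
< < > < > > < > < >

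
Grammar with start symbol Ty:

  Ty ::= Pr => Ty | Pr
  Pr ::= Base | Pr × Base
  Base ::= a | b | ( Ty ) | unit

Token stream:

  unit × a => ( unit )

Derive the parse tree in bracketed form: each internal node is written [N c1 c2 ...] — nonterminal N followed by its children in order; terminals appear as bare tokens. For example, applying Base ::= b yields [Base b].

Ty
Pr => Ty
Pr × Base => Ty
Base × Base => Ty
unit × Base => Ty
unit × a => Ty
unit × a => Pr
unit × a => Base
unit × a => ( Ty )
unit × a => ( Pr )
unit × a => ( Base )
unit × a => ( unit )

[Ty [Pr [Pr [Base unit]] × [Base a]] => [Ty [Pr [Base ( [Ty [Pr [Base unit]]] )]]]]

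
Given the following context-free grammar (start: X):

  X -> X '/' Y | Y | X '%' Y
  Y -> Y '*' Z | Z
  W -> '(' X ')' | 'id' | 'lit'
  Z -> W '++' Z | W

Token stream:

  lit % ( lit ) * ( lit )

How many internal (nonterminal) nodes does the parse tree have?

19

[X [X [Y [Z [W lit]]]] % [Y [Y [Z [W ( [X [Y [Z [W lit]]]] )]]] * [Z [W ( [X [Y [Z [W lit]]]] )]]]]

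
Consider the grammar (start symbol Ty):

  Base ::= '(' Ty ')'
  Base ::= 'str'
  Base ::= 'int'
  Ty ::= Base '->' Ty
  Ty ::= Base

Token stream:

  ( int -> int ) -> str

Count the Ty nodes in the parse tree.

[Ty [Base ( [Ty [Base int] -> [Ty [Base int]]] )] -> [Ty [Base str]]]

4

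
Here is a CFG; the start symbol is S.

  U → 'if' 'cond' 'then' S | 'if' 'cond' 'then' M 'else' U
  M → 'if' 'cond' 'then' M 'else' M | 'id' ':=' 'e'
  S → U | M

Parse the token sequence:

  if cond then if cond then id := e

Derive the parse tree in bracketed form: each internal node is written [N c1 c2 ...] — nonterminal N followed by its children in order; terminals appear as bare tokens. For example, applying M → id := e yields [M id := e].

S
U
if cond then S
if cond then U
if cond then if cond then S
if cond then if cond then M
if cond then if cond then id := e

[S [U if cond then [S [U if cond then [S [M id := e]]]]]]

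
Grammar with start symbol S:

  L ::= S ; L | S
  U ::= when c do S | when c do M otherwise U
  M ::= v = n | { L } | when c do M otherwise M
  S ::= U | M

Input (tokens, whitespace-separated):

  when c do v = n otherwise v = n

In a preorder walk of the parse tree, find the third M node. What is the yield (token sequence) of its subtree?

v = n

[S [M when c do [M v = n] otherwise [M v = n]]]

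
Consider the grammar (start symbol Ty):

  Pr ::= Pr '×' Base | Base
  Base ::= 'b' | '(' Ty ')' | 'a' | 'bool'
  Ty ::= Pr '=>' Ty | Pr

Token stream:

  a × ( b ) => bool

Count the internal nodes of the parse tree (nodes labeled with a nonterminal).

[Ty [Pr [Pr [Base a]] × [Base ( [Ty [Pr [Base b]]] )]] => [Ty [Pr [Base bool]]]]

11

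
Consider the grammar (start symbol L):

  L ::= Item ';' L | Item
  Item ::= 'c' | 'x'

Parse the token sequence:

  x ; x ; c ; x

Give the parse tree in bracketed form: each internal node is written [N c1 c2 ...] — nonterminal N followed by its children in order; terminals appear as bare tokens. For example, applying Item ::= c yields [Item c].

L
Item ; L
x ; L
x ; Item ; L
x ; x ; L
x ; x ; Item ; L
x ; x ; c ; L
x ; x ; c ; Item
x ; x ; c ; x

[L [Item x] ; [L [Item x] ; [L [Item c] ; [L [Item x]]]]]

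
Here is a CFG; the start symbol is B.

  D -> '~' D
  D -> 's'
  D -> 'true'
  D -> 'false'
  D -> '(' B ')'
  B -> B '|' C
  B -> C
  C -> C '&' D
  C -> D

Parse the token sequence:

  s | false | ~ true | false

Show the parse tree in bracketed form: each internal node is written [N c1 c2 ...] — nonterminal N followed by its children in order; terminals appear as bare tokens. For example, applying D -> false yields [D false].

[B [B [B [B [C [D s]]] | [C [D false]]] | [C [D ~ [D true]]]] | [C [D false]]]

B
B | C
B | C | C
B | C | C | C
C | C | C | C
D | C | C | C
s | C | C | C
s | D | C | C
s | false | C | C
s | false | D | C
s | false | ~ D | C
s | false | ~ true | C
s | false | ~ true | D
s | false | ~ true | false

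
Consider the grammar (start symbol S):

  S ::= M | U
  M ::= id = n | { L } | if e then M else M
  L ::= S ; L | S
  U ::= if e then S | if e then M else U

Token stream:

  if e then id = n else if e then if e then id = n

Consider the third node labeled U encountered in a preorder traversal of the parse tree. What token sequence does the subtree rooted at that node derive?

if e then id = n

[S [U if e then [M id = n] else [U if e then [S [U if e then [S [M id = n]]]]]]]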